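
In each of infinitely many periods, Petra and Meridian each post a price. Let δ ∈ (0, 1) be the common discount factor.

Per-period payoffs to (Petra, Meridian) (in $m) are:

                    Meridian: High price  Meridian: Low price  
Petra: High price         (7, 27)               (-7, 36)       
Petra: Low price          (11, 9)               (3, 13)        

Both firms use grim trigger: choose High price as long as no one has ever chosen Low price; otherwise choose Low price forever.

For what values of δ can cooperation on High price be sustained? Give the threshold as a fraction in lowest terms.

Petra: cooperation gives 7 each period; deviation gives 11 once then 3 forever.
  7/(1−δ) ≥ 11 + 3δ/(1−δ) ⇒ δ ≥ 4/8 = 1/2.
Meridian: cooperation gives 27 each period; deviation gives 36 once then 13 forever.
  δ ≥ 9/23.
Both must hold, so the binding constraint is Petra's: δ ≥ 1/2.

1/2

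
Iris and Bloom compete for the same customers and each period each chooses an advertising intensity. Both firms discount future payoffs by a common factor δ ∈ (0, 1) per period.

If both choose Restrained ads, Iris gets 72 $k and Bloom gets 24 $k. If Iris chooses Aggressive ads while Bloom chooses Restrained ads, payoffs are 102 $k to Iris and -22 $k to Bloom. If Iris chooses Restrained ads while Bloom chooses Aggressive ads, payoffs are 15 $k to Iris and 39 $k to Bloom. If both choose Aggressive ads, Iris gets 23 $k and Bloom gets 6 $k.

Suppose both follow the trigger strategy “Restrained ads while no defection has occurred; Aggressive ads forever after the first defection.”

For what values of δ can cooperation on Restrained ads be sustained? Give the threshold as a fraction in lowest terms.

5/11

For Iris: deviation gain 102−72 = 30, per-period punishment loss 72−23 = 49. IC gives δ ≥ 30/79.
For Bloom: gain 15, loss 18 per period, so δ ≥ 15/33 = 5/11.
The tighter constraint is Bloom's, so cooperation needs δ ≥ 5/11.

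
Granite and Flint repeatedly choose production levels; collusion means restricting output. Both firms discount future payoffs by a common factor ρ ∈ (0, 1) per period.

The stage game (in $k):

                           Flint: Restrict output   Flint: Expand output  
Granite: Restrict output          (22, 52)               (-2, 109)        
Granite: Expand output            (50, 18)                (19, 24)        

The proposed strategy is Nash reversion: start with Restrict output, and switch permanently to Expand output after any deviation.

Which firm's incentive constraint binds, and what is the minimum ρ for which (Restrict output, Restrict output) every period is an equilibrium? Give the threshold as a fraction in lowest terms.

Granite's threshold: (50−22)/(50−19) = 28/31.
Flint's threshold: (109−52)/(109−24) = 57/85.
28/31 > 57/85, so Granite binds and ρ* = 28/31.

Granite; ρ ≥ 28/31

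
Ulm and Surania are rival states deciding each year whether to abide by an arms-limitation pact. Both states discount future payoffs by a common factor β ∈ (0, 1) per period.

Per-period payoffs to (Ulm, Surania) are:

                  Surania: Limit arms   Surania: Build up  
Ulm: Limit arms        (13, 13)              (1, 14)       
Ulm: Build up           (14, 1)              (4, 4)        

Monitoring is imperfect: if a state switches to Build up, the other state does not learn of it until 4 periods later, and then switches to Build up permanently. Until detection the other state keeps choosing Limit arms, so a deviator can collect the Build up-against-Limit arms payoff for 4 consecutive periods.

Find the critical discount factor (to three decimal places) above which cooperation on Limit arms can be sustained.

0.562

The best deviation is to choose Build up for all 4 undetected periods, earning 14 each, then 4 forever once detected.
Deviation value: 14(1−β^4)/(1−β) + 4β^4/(1−β); cooperation value: 13/(1−β).
IC: 13 ≥ 14(1−β^4) + 4β^4 = 14 − 10β^4.
So β^4 ≥ 1/10, giving β ≥ (1/10)^(1/4) ≈ 0.562.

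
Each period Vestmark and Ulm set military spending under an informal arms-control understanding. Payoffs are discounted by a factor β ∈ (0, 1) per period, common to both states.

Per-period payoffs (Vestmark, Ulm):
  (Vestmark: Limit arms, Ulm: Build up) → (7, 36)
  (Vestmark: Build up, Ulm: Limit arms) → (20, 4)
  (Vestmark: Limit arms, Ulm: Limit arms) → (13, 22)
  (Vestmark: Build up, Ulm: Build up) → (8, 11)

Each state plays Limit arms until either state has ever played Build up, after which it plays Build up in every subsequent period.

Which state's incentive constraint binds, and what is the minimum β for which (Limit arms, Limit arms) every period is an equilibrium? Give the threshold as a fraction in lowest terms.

Vestmark; β ≥ 7/12

Vestmark's threshold: (20−13)/(20−8) = 7/12.
Ulm's threshold: (36−22)/(36−11) = 14/25.
7/12 > 14/25, so Vestmark binds and β* = 7/12.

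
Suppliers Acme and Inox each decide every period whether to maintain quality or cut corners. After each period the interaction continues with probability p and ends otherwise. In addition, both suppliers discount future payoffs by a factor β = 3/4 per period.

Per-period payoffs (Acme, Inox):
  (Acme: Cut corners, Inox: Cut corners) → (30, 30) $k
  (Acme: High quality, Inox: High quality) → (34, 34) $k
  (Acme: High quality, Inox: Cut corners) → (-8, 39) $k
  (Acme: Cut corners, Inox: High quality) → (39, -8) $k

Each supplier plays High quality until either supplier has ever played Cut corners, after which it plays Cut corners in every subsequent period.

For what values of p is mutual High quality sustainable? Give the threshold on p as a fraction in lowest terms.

Expected continuation weight on next period's payoff is β·p = 3/4·p, which plays the role of the discount factor.
Cooperation requires 3/4·p ≥ (39−34)/(39−30) = 5/9, hence p ≥ 20/27.

20/27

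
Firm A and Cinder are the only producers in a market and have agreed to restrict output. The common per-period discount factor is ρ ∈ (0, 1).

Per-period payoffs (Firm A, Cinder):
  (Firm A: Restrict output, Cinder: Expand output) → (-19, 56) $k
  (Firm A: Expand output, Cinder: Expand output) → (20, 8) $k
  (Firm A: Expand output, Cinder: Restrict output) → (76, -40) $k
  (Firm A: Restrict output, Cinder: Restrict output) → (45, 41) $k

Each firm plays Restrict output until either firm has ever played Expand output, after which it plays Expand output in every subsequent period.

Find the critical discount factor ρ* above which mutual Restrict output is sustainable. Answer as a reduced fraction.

For Firm A: deviation gain 76−45 = 31, per-period punishment loss 45−20 = 25. IC gives ρ ≥ 31/56.
For Cinder: gain 15, loss 33 per period, so ρ ≥ 15/48 = 5/16.
The tighter constraint is Firm A's, so cooperation needs ρ ≥ 31/56.

31/56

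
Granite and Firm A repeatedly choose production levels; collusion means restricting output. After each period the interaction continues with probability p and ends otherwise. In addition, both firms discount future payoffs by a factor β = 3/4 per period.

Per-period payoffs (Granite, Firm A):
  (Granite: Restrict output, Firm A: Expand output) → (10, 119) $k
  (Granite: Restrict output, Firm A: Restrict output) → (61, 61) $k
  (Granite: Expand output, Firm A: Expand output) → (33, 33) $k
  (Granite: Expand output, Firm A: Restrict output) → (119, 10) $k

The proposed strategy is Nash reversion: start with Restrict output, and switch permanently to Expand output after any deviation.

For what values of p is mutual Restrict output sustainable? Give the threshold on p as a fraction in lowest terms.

116/129

Expected continuation weight on next period's payoff is β·p = 3/4·p, which plays the role of the discount factor.
Cooperation requires 3/4·p ≥ (119−61)/(119−33) = 29/43, hence p ≥ 116/129.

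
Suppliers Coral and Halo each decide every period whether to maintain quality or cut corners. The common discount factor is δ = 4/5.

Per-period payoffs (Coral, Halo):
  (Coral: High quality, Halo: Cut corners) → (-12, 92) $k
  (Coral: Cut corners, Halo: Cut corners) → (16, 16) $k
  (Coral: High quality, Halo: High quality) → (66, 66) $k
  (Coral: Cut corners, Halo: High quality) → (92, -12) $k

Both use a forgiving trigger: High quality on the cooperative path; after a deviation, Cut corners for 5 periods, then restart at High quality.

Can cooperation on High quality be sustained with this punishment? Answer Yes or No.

Yes

IC: δ+…+δ^5 ≥ (92−66)/(66−16) = 13/25.
At δ = 4/5: partial sum = 2.6893 ≥ 0.5200. Cooperation sustainable.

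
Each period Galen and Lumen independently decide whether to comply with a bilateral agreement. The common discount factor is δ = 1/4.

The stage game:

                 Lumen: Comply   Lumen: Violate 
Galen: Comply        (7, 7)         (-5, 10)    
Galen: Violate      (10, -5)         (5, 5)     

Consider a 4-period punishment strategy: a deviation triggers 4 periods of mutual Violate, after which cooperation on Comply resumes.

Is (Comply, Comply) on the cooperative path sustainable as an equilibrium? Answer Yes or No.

No

IC: δ+…+δ^4 ≥ (10−7)/(7−5) = 3/2.
At δ = 1/4: partial sum = 0.3320 < 1.5000. Cooperation not sustainable.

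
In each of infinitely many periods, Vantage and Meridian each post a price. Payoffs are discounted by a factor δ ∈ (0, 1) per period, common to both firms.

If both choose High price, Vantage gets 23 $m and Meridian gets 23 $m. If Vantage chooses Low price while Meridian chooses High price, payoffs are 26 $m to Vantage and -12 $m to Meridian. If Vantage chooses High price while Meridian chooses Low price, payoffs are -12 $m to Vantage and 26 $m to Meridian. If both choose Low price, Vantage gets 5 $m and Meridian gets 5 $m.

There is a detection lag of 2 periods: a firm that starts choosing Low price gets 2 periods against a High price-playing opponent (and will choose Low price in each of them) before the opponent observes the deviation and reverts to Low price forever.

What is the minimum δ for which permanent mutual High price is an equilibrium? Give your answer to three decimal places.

0.378

A deviator earns 26 for 2 periods, then 5 forever; cooperating earns 23 forever. Multiplying the IC by (1−δ):
23 ≥ 26(1−δ^2) + 5δ^2, so 21·δ^2 ≥ 3 and δ^2 ≥ 1/7.
δ ≥ (1/7)^(1/2) ≈ 0.378.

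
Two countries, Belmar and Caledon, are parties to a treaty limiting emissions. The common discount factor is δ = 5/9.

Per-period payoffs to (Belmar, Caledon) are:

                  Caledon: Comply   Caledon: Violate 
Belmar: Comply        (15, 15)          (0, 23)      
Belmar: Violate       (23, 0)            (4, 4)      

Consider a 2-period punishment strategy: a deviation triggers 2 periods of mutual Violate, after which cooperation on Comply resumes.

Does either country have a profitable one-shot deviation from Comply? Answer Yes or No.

No

Comparing payoff streams over the 3 periods until play realigns: cooperate → 15(1+δ+…+δ^2); deviate → 23 + 4(δ+…+δ^2).
Cooperation is sustained iff (15−4)(δ+…+δ^2) ≥ 23−15.
δ+…+δ^2 = 5/9·(1−(5/9)^2)/(1−5/9) = 0.8642, and (23−15)/(15−4) = 0.7273.
0.8642 ≥ 0.7273, so cooperation is sustainable.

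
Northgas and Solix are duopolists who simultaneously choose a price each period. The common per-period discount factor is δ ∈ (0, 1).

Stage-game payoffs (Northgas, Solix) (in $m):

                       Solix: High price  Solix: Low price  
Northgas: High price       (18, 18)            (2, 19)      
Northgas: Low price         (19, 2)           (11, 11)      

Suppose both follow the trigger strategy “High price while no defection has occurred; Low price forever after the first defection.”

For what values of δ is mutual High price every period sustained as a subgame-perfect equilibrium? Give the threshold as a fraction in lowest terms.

Under grim trigger the critical discount factor is (T−C)/(T−P) with T = 19, C = 18, P = 11.
δ* = (19−18)/(19−11) = 1/8.

1/8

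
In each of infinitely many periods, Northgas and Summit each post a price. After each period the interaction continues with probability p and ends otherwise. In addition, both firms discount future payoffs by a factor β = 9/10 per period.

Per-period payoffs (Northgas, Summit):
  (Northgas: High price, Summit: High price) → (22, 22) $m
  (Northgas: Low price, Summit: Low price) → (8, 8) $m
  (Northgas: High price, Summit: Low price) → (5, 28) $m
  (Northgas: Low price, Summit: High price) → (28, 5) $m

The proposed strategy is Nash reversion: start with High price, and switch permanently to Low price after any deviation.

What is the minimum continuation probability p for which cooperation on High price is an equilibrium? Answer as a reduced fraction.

With continuation probability p and discount β, the effective per-period discount factor is βp.
Grim-trigger IC: βp ≥ (28−22)/(28−8) = 3/10.
So p ≥ (3/10)/(9/10) = 1/3.

1/3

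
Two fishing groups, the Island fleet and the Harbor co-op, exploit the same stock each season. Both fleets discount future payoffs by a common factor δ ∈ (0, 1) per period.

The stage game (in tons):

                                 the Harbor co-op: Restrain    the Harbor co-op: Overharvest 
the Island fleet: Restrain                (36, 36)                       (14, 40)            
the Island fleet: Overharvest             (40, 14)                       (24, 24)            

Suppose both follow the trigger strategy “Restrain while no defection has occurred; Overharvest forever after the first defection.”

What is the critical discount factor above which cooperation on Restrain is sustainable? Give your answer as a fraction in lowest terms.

Cooperation forever yields 36 each period: 36/(1−δ).
Deviating yields 40 once, then 24 forever: 40 + 24δ/(1−δ).
No profitable deviation requires 36/(1−δ) ≥ 40 + 24δ/(1−δ).
Multiplying by (1−δ): 36 ≥ 40(1−δ) + 24δ = 40 − 16δ.
So 16δ ≥ 4, i.e. δ ≥ 4/16 = 1/4.

1/4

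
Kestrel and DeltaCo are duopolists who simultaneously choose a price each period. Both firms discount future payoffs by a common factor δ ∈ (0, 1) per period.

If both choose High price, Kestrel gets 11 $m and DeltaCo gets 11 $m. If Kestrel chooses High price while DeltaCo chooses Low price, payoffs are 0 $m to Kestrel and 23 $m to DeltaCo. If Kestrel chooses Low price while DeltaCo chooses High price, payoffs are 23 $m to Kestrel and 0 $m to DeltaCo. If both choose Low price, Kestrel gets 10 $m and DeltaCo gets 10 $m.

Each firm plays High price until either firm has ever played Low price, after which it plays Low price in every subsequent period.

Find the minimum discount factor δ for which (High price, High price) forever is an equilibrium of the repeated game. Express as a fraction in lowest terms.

12/13

One-period gain from deviating is 23 − 11 = 12. The loss is 11 − 10 = 1 in every subsequent period, with present value 1·δ/(1−δ).
Deviation is unprofitable when 1·δ/(1−δ) ≥ 12, i.e. δ/(1−δ) ≥ 12.
Equivalently δ ≥ 12/(12+1) = 12/13.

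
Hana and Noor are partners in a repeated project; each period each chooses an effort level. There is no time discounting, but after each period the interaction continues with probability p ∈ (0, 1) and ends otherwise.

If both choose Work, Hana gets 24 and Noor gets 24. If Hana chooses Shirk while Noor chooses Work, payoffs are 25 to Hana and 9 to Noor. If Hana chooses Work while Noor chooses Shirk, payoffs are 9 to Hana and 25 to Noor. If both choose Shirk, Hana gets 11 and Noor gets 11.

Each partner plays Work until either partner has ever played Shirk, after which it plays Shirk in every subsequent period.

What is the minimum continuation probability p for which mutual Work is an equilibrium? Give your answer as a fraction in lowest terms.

1/14

With no time discounting, the continuation probability p plays the role of the discount factor.
Grim-trigger IC: 24/(1−p) ≥ 25 + 11p/(1−p) ⇒ p ≥ (25−24)/(25−11) = 1/14.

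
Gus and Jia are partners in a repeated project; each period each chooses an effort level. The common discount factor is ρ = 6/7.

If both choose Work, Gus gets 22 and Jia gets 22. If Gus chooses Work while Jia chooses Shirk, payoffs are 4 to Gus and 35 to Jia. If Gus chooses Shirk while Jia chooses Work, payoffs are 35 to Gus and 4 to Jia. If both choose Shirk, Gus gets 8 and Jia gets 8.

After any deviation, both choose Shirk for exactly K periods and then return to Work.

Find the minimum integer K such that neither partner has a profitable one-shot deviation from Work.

IC: ρ(1−ρ^K)/(1−ρ) ≥ (35−22)/(22−8) = 13/14.
With ρ = 6/7: need 1 − ρ^K ≥ 13/14·(1−6/7)/(6/7), i.e. ρ^K ≤ 0.8452.
Since (6/7)^1 = 0.8571 and (6/7)^2 = 0.7347, the smallest such K is 2.

2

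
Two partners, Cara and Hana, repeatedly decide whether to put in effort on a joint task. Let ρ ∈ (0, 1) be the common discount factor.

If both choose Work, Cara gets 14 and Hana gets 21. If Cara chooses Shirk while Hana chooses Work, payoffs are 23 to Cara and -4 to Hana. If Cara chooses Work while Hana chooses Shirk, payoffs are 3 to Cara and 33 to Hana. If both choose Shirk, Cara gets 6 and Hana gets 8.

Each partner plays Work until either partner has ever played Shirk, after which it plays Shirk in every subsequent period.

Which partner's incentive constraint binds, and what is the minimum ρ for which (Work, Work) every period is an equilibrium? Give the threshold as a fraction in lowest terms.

For Cara: deviation gain 23−14 = 9, per-period punishment loss 14−6 = 8. IC gives ρ ≥ 9/17.
For Hana: gain 12, loss 13 per period, so ρ ≥ 12/25.
The tighter constraint is Cara's, so cooperation needs ρ ≥ 9/17.

Cara; ρ ≥ 9/17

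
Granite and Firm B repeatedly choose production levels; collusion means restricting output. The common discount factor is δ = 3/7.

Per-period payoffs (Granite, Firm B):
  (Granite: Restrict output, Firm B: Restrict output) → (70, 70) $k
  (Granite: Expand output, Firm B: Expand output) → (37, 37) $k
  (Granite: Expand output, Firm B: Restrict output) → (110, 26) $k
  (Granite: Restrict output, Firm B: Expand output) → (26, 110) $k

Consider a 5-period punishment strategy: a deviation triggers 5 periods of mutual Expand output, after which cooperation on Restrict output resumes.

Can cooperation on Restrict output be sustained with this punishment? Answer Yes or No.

IC: δ+…+δ^5 ≥ (110−70)/(70−37) = 40/33.
At δ = 3/7: partial sum = 0.7392 < 1.2121. Cooperation not sustainable.

No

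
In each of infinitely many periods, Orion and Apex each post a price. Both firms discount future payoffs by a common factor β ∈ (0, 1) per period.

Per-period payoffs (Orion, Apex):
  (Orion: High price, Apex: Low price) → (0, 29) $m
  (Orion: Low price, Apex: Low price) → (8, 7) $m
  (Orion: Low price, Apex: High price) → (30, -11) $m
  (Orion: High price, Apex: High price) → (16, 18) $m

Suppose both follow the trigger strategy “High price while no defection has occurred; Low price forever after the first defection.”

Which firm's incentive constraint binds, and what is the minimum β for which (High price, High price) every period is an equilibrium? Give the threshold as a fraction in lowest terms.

Orion's threshold: (30−16)/(30−8) = 7/11.
Apex's threshold: (29−18)/(29−7) = 1/2.
7/11 > 1/2, so Orion binds and β* = 7/11.

Orion; β ≥ 7/11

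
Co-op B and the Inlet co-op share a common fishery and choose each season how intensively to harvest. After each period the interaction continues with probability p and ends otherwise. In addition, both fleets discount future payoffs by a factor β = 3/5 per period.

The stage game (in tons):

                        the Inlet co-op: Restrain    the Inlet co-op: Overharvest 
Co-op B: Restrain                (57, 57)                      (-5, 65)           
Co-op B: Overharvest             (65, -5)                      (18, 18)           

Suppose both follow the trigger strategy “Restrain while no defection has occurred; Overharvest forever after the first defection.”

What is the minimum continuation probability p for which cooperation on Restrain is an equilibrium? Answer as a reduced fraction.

With continuation probability p and discount β, the effective per-period discount factor is βp.
Grim-trigger IC: βp ≥ (65−57)/(65−18) = 8/47.
So p ≥ (8/47)/(3/5) = 40/141.

40/141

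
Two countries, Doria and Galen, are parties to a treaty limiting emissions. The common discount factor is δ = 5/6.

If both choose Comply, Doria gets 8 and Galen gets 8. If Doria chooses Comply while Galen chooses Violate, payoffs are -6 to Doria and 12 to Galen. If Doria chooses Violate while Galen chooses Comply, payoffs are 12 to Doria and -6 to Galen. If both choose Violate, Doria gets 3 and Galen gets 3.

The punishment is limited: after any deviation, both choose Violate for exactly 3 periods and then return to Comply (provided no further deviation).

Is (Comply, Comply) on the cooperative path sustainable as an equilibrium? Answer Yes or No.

Yes

A one-shot deviation gives 12 now, then 3 for 3 periods, then back to 8.
Gain from deviating: (12−8) today; loss: (8−3) in each of the next 3 periods.
No-deviation condition: (8−3)(δ+…+δ^3) ≥ 12−8, i.e. δ+…+δ^3 ≥ 4/5.
At δ = 5/6: δ+…+δ^3 = 2.1065 ≥ 0.8000.
So cooperation is sustainable.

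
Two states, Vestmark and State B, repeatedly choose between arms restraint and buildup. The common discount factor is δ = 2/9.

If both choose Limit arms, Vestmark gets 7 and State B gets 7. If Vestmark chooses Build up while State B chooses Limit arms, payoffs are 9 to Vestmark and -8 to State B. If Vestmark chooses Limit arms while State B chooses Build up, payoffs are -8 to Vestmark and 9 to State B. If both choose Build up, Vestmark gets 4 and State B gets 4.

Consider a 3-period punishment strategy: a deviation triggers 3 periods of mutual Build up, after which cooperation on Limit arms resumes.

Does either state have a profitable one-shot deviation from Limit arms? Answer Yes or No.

A one-shot deviation gives 9 now, then 4 for 3 periods, then back to 7.
Gain from deviating: (9−7) today; loss: (7−4) in each of the next 3 periods.
No-deviation condition: (7−4)(δ+…+δ^3) ≥ 9−7, i.e. δ+…+δ^3 ≥ 2/3.
At δ = 2/9: δ+…+δ^3 = 0.2826 < 0.6667.
So cooperation is not sustainable.

Yes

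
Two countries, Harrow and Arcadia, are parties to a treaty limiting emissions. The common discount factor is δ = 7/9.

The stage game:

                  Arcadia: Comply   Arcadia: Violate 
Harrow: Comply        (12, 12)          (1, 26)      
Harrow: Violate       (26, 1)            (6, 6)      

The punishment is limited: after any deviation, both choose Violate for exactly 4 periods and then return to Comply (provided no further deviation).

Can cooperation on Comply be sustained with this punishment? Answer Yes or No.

A one-shot deviation gives 26 now, then 6 for 4 periods, then back to 12.
Gain from deviating: (26−12) today; loss: (12−6) in each of the next 4 periods.
No-deviation condition: (12−6)(δ+…+δ^4) ≥ 26−12, i.e. δ+…+δ^4 ≥ 7/3.
At δ = 7/9: δ+…+δ^4 = 2.2192 < 2.3333.
So cooperation is not sustainable.

No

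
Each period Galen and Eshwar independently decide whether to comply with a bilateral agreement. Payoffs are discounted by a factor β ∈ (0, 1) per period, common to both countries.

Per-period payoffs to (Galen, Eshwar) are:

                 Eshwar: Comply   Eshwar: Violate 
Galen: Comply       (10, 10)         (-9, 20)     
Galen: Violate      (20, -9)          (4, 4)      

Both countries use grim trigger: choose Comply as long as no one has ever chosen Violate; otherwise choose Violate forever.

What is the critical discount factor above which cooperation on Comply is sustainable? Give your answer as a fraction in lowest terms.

5/8

Cooperation forever yields 10 each period: 10/(1−β).
Deviating yields 20 once, then 4 forever: 20 + 4β/(1−β).
No profitable deviation requires 10/(1−β) ≥ 20 + 4β/(1−β).
Multiplying by (1−β): 10 ≥ 20(1−β) + 4β = 20 − 16β.
So 16β ≥ 10, i.e. β ≥ 10/16 = 5/8.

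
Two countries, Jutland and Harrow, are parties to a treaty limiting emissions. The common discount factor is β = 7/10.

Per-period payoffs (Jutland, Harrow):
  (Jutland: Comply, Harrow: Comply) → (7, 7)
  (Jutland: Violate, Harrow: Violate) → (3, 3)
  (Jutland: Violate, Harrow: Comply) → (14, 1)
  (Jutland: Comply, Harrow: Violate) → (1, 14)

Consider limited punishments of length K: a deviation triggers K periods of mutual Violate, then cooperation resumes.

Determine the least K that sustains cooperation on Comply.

4

IC: β(1−β^K)/(1−β) ≥ (14−7)/(7−3) = 7/4.
With β = 7/10: need 1 − β^K ≥ 7/4·(1−7/10)/(7/10), i.e. β^K ≤ 0.2500.
Since (7/10)^3 = 0.3430 and (7/10)^4 = 0.2401, the smallest such K is 4.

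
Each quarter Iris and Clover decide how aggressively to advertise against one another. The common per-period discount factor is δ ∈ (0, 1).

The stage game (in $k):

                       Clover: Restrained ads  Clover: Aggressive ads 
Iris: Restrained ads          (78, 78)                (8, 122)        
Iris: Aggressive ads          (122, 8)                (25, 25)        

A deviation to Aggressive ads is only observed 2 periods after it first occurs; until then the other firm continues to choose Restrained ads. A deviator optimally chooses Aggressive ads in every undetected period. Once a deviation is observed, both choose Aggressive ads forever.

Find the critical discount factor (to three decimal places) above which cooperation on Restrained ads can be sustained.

The best deviation is to choose Aggressive ads for all 2 undetected periods, earning 122 each, then 25 forever once detected.
Deviation value: 122(1−δ^2)/(1−δ) + 25δ^2/(1−δ); cooperation value: 78/(1−δ).
IC: 78 ≥ 122(1−δ^2) + 25δ^2 = 122 − 97δ^2.
So δ^2 ≥ 44/97, giving δ ≥ (44/97)^(1/2) ≈ 0.674.

0.674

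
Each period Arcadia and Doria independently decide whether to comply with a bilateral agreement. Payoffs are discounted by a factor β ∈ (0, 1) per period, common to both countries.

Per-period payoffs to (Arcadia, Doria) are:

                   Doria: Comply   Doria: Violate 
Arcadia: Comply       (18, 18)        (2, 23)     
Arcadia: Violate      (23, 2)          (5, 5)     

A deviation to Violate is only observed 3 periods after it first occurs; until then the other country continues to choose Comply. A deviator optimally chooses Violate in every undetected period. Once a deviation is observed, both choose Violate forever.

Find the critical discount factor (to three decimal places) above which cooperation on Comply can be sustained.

0.652

A deviator earns 23 for 3 periods, then 5 forever; cooperating earns 18 forever. Multiplying the IC by (1−β):
18 ≥ 23(1−β^3) + 5β^3, so 18·β^3 ≥ 5 and β^3 ≥ 5/18.
β ≥ (5/18)^(1/3) ≈ 0.652.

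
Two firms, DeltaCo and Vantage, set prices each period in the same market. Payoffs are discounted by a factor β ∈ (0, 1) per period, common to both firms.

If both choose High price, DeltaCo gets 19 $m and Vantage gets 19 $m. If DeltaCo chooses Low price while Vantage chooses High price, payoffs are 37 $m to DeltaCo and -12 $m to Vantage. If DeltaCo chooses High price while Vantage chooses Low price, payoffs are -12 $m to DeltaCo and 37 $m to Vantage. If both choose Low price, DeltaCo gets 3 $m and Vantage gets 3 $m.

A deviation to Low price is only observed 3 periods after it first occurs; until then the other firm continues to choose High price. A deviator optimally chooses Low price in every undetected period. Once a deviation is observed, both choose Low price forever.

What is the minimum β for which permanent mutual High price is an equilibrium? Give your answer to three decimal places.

0.809

A deviator earns 37 for 3 periods, then 3 forever; cooperating earns 19 forever. Multiplying the IC by (1−β):
19 ≥ 37(1−β^3) + 3β^3, so 34·β^3 ≥ 18 and β^3 ≥ 9/17.
β ≥ (9/17)^(1/3) ≈ 0.809.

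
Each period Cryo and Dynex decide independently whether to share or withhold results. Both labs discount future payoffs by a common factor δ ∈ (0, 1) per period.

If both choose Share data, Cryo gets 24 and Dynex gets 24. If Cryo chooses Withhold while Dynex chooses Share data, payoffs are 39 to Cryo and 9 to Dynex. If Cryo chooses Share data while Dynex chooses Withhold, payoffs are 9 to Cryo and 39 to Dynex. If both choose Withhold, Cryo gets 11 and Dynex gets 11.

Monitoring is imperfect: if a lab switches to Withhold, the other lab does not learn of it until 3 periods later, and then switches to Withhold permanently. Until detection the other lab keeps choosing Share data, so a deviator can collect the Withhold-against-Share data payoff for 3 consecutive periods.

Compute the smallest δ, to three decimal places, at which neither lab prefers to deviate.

0.812

The best deviation is to choose Withhold for all 3 undetected periods, earning 39 each, then 11 forever once detected.
Deviation value: 39(1−δ^3)/(1−δ) + 11δ^3/(1−δ); cooperation value: 24/(1−δ).
IC: 24 ≥ 39(1−δ^3) + 11δ^3 = 39 − 28δ^3.
So δ^3 ≥ 15/28, giving δ ≥ (15/28)^(1/3) ≈ 0.812.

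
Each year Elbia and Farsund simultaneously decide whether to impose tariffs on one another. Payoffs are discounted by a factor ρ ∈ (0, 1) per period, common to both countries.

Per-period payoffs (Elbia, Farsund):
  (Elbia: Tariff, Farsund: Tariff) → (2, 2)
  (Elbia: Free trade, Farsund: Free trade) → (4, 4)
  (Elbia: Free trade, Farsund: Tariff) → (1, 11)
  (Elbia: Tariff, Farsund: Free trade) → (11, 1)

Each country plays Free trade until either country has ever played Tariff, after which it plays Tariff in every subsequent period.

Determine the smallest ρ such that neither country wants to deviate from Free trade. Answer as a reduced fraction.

7/9

Under grim trigger the critical discount factor is (T−C)/(T−P) with T = 11, C = 4, P = 2.
ρ* = (11−4)/(11−2) = 7/9.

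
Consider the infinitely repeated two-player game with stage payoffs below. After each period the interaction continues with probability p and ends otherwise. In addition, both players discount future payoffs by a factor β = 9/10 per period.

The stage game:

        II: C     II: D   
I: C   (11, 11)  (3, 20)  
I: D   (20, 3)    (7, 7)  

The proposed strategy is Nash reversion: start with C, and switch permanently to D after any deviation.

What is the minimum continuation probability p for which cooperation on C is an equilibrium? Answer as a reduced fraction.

10/13

Expected continuation weight on next period's payoff is β·p = 9/10·p, which plays the role of the discount factor.
Cooperation requires 9/10·p ≥ (20−11)/(20−7) = 9/13, hence p ≥ 10/13.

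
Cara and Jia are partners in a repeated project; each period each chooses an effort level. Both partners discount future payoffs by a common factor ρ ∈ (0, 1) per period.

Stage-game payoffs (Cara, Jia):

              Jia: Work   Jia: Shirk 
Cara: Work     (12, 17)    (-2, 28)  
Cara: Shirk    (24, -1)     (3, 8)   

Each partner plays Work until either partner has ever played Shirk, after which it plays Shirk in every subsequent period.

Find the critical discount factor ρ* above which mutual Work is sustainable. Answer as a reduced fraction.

Cara's threshold: (24−12)/(24−3) = 4/7.
Jia's threshold: (28−17)/(28−8) = 11/20.
4/7 > 11/20, so Cara binds and ρ* = 4/7.

4/7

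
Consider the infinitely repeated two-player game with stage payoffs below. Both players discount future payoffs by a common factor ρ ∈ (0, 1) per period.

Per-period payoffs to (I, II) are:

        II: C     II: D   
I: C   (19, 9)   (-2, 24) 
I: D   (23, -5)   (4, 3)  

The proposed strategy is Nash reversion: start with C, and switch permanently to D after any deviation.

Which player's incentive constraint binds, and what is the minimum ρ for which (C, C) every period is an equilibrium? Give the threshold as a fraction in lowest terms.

I's threshold: (23−19)/(23−4) = 4/19.
II's threshold: (24−9)/(24−3) = 5/7.
4/19 < 5/7, so II binds and ρ* = 5/7.

II; ρ ≥ 5/7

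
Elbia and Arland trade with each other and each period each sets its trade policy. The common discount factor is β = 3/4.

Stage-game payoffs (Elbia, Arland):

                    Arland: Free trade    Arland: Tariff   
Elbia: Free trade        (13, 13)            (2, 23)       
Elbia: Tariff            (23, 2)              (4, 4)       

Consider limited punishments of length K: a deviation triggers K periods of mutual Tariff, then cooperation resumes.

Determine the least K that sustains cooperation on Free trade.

2

No profitable deviation requires (13−4)(β+…+β^K) ≥ 23−13, i.e. β+…+β^K ≥ 10/9 ≈ 1.1111.
With β = 3/4, the partial sums are K=1: 0.7500, K=2: 1.3125.
K = 2 is the first length at which the sum reaches 1.1111.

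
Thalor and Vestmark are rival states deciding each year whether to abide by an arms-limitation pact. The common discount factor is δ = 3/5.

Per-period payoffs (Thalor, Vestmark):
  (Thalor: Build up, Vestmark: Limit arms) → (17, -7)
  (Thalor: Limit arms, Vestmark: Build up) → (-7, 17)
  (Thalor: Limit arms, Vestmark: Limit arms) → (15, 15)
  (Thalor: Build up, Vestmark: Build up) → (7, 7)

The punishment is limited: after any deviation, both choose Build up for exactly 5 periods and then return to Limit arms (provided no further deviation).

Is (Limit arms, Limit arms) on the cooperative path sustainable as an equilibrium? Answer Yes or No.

IC: δ+…+δ^5 ≥ (17−15)/(15−7) = 1/4.
At δ = 3/5: partial sum = 1.3834 ≥ 0.2500. Cooperation sustainable.

Yes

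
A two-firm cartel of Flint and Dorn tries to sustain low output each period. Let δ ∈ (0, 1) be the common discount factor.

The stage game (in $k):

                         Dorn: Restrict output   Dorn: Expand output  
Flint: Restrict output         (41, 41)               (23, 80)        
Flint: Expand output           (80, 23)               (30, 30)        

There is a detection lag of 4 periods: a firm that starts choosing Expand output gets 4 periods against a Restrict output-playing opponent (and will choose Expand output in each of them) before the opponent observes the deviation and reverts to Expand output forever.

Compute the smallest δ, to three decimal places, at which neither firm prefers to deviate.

0.940

The best deviation is to choose Expand output for all 4 undetected periods, earning 80 each, then 30 forever once detected.
Deviation value: 80(1−δ^4)/(1−δ) + 30δ^4/(1−δ); cooperation value: 41/(1−δ).
IC: 41 ≥ 80(1−δ^4) + 30δ^4 = 80 − 50δ^4.
So δ^4 ≥ 39/50, giving δ ≥ (39/50)^(1/4) ≈ 0.940.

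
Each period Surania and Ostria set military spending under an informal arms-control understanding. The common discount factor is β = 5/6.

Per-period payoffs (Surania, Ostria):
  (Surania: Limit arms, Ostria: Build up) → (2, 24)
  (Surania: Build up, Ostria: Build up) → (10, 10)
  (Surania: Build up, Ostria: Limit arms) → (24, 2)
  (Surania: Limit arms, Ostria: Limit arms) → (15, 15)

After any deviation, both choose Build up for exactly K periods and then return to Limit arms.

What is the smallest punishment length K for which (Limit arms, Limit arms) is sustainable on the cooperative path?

3

No profitable deviation requires (15−10)(β+…+β^K) ≥ 24−15, i.e. β+…+β^K ≥ 9/5 ≈ 1.8000.
With β = 5/6, the partial sums are K=1: 0.8333, K=2: 1.5278, K=3: 2.1065.
K = 3 is the first length at which the sum reaches 1.8000.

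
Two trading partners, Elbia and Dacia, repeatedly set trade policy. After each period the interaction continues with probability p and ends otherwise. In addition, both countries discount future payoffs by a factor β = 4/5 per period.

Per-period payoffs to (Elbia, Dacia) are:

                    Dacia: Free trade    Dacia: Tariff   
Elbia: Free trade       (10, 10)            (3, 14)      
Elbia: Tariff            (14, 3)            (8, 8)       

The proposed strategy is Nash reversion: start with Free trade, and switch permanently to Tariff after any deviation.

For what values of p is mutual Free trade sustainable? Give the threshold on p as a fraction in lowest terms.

5/6

Expected continuation weight on next period's payoff is β·p = 4/5·p, which plays the role of the discount factor.
Cooperation requires 4/5·p ≥ (14−10)/(14−8) = 2/3, hence p ≥ 5/6.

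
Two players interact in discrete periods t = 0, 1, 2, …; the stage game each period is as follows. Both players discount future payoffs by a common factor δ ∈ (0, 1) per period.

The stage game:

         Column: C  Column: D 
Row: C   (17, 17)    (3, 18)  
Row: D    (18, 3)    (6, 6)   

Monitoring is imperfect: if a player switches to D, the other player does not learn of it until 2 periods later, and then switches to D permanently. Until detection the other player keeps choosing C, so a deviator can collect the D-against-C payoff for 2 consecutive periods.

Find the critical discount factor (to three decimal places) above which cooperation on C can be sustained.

The best deviation is to choose D for all 2 undetected periods, earning 18 each, then 6 forever once detected.
Deviation value: 18(1−δ^2)/(1−δ) + 6δ^2/(1−δ); cooperation value: 17/(1−δ).
IC: 17 ≥ 18(1−δ^2) + 6δ^2 = 18 − 12δ^2.
So δ^2 ≥ 1/12, giving δ ≥ (1/12)^(1/2) ≈ 0.289.

0.289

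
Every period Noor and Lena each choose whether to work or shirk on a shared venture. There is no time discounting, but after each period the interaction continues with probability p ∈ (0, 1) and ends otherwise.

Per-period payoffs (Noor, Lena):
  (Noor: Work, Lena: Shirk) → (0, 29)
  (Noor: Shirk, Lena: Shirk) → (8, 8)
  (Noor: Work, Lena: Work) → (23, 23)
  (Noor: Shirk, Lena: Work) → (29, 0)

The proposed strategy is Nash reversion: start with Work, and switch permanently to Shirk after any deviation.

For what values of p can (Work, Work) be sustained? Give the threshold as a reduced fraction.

2/7

Expected cooperation value is 23 + p·23 + p²·23 + … = 23/(1−p); deviation gives 29 + p·8/(1−p).
23 ≥ 29(1−p) + 8p ⇒ 21p ≥ 6 ⇒ p ≥ 6/21 = 2/7.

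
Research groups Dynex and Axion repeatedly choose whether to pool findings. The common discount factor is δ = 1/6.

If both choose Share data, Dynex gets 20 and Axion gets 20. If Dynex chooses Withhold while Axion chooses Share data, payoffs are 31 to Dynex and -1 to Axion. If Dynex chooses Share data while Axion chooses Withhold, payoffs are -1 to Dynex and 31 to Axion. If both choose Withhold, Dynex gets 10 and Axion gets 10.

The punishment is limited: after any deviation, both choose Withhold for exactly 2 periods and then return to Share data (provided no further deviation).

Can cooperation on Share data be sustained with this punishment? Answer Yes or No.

No

Comparing payoff streams over the 3 periods until play realigns: cooperate → 20(1+δ+…+δ^2); deviate → 31 + 10(δ+…+δ^2).
Cooperation is sustained iff (20−10)(δ+…+δ^2) ≥ 31−20.
δ+…+δ^2 = 1/6·(1−(1/6)^2)/(1−1/6) = 0.1944, and (31−20)/(20−10) = 1.1000.
0.1944 < 1.1000, so cooperation is not sustainable.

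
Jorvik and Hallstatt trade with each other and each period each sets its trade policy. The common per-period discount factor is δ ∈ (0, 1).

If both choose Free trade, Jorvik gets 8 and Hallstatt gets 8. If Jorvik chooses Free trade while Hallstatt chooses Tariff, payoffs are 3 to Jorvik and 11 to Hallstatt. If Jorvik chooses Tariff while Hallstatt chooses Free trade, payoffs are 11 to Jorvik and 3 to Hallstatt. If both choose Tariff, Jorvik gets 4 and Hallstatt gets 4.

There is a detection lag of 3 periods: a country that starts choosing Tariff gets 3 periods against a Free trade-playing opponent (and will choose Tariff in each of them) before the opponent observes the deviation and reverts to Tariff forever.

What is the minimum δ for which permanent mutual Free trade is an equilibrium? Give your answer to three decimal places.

0.754

A deviator earns 11 for 3 periods, then 4 forever; cooperating earns 8 forever. Multiplying the IC by (1−δ):
8 ≥ 11(1−δ^3) + 4δ^3, so 7·δ^3 ≥ 3 and δ^3 ≥ 3/7.
δ ≥ (3/7)^(1/3) ≈ 0.754.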